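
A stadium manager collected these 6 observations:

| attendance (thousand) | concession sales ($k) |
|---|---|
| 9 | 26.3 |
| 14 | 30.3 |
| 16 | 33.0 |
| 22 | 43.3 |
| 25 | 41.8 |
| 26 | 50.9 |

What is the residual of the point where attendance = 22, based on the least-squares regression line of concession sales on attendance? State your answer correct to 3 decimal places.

n = 6, Σx = 112, Σy = 225.6, Σxy = 4509.9, Σx² = 2318
Sxx = Σx² − (Σx)²/n = 2318 − 2090.666667 = 227.333333
Sxy = Σxy − (Σx)(Σy)/n = 4509.9 − 4211.2 = 298.7
b = Sxy/Sxx = 298.7/227.333333 = 1.313930
a = ȳ − b·x̄ = 37.6 − 1.313930·18.666667 = 13.073314
ŷ(22) = 13.073314 + 1.313930·22 = 41.979765
residual = y − ŷ = 43.3 − 41.979765 = 1.320235

1.320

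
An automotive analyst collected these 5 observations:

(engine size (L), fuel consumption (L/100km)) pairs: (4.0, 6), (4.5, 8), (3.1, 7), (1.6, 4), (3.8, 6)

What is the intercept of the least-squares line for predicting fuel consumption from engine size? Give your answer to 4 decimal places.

2.5043

n = 5, Σx = 17, Σy = 31, Σxy = 110.9, Σx² = 62.86
Sxx = Σx² − (Σx)²/n = 62.86 − 57.8 = 5.06
Sxy = Σxy − (Σx)(Σy)/n = 110.9 − 105.4 = 5.5
b = Sxy/Sxx = 5.5/5.06 = 1.086957
a = ȳ − b·x̄ = 6.2 − 1.086957·3.4 = 2.504348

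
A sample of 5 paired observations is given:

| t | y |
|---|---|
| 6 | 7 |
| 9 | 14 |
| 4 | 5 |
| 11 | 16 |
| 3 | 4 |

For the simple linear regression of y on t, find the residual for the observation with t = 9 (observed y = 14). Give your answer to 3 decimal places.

0.956

n = 5, Σx = 33, Σy = 46, Σxy = 376, Σx² = 263
Sxx = Σx² − (Σx)²/n = 263 − 217.8 = 45.2
Sxy = Σxy − (Σx)(Σy)/n = 376 − 303.6 = 72.4
b = Sxy/Sxx = 72.4/45.2 = 1.601770
a = ȳ − b·x̄ = 9.2 − 1.601770·6.6 = -1.371681
ŷ(9) = -1.371681 + 1.601770·9 = 13.044248
residual = y − ŷ = 14 − 13.044248 = 0.955752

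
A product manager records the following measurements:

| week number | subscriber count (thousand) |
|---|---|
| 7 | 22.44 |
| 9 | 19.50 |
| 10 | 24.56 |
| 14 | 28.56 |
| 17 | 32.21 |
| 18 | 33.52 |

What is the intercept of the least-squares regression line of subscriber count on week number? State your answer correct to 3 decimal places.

12.134

n = 6, Σx = 75, Σy = 160.79, Σxy = 2128.95, Σx² = 1039
Sxx = Σx² − (Σx)²/n = 1039 − 937.5 = 101.5
Sxy = Σxy − (Σx)(Σy)/n = 2128.95 − 2009.875 = 119.075
b = Sxy/Sxx = 119.075/101.5 = 1.173153
a = ȳ − b·x̄ = 26.798333 − 1.173153·12.5 = 12.133924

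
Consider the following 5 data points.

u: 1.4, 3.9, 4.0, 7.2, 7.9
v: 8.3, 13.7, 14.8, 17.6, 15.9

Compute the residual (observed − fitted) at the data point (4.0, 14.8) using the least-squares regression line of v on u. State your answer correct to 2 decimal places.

n = 5, Σx = 24.4, Σy = 70.3, Σxy = 376.58, Σx² = 147.42
Sxx = Σx² − (Σx)²/n = 147.42 − 119.072 = 28.348
Sxy = Σxy − (Σx)(Σy)/n = 376.58 − 343.064 = 33.516
b = Sxy/Sxx = 33.516/28.348 = 1.182306
a = ȳ − b·x̄ = 14.06 − 1.182306·4.88 = 8.290349
ŷ(4.0) = 8.290349 + 1.182306·4 = 13.019571
residual = y − ŷ = 14.8 − 13.019571 = 1.780429

1.78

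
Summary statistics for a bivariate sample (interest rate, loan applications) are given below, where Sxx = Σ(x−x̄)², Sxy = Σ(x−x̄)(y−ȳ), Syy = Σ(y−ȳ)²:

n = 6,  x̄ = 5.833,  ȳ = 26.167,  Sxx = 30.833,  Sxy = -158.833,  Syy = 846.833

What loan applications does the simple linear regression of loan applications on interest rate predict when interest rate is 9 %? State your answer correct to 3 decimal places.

b = Sxy/Sxx = -158.833/30.833 = -5.151396
a = ȳ − b·x̄ = 26.167 − (-5.151396)·5.833 = 56.215094
ŷ(9) = a + b·9 = 56.215094 + (-5.151396)·9 = 9.852528

9.853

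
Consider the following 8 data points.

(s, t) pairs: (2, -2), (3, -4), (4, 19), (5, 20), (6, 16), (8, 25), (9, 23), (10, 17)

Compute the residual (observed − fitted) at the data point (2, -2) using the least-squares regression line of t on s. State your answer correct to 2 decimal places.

-5.51

n = 8, Σx = 47, Σy = 114, Σxy = 833, Σx² = 335
Sxx = Σx² − (Σx)²/n = 335 − 276.125 = 58.875
Sxy = Σxy − (Σx)(Σy)/n = 833 − 669.75 = 163.25
b = Sxy/Sxx = 163.25/58.875 = 2.772824
a = ȳ − b·x̄ = 14.25 − 2.772824·5.875 = -2.040340
ŷ(2) = -2.040340 + 2.772824·2 = 3.505308
residual = y − ŷ = -2 − 3.505308 = -5.505308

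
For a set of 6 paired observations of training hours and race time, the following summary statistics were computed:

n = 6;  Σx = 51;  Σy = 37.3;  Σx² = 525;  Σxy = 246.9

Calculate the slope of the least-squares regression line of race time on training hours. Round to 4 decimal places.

Sxx = Σx² − (Σx)²/n = 525 − 433.5 = 91.5
Sxy = Σxy − (Σx)(Σy)/n = 246.9 − 317.05 = -70.15
b = Sxy/Sxx = -70.15/91.5 = -0.766667

-0.7667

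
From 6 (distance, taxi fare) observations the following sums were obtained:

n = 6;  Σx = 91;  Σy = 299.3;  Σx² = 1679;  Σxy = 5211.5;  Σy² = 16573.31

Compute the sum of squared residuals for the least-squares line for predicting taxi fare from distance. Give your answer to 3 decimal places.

Sxx = Σx² − (Σx)²/n = 1679 − 1380.166667 = 298.833333
Sxy = Σxy − (Σx)(Σy)/n = 5211.5 − 4539.383333 = 672.116667
Syy = Σy² − (Σy)²/n = 16573.31 − 14930.081667 = 1643.228333
b = Sxy/Sxx = 672.116667/298.833333 = 2.249136
SSE = Syy − b·Sxy = 1643.228333 − 2.249136·672.116667 = 131.546860

131.547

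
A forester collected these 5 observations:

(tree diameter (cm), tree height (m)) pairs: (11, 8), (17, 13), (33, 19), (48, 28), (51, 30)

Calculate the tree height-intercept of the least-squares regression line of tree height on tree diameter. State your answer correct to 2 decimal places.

2.80

n = 5, Σx = 160, Σy = 98, Σxy = 3810, Σx² = 6404
Sxx = Σx² − (Σx)²/n = 6404 − 5120 = 1284
Sxy = Σxy − (Σx)(Σy)/n = 3810 − 3136 = 674
b = Sxy/Sxx = 674/1284 = 0.524922
a = ȳ − b·x̄ = 19.6 − 0.524922·32 = 2.802492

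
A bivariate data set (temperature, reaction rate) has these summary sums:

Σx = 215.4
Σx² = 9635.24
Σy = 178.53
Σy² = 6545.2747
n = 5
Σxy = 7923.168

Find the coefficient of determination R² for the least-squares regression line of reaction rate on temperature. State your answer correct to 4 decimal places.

Sxx = Σx² − (Σx)²/n = 9635.24 − 9279.432 = 355.808
Sxy = Σxy − (Σx)(Σy)/n = 7923.168 − 7691.0724 = 232.0956
Syy = Σy² − (Σy)²/n = 6545.2747 − 6374.59218 = 170.68252
R² = Sxy²/(Sxx·Syy) = (232.0956)²/(355.808·170.68252) = 0.887011

0.8870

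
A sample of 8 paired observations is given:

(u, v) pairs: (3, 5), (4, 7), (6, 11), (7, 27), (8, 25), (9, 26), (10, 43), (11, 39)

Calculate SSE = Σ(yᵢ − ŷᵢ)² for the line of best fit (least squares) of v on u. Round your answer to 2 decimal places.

150.71

n = 8, Σx = 58, Σy = 183, Σxy = 1591, Σx² = 476, Σy² = 5595
Sxx = Σx² − (Σx)²/n = 476 − 420.5 = 55.5
Sxy = Σxy − (Σx)(Σy)/n = 1591 − 1326.75 = 264.25
Syy = Σy² − (Σy)²/n = 5595 − 4186.125 = 1408.875
b = Sxy/Sxx = 264.25/55.5 = 4.761261
SSE = Syy − b·Sxy = 1408.875 − 4.761261·264.25 = 150.711712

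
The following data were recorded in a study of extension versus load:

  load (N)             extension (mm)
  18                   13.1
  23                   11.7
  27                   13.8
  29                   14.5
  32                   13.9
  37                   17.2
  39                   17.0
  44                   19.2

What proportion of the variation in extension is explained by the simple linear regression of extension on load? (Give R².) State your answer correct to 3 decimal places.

n = 8, Σx = 249, Σy = 120.4, Σxy = 3887, Σx² = 8273, Σy² = 1855.88
Sxx = Σx² − (Σx)²/n = 8273 − 7750.125 = 522.875
Sxy = Σxy − (Σx)(Σy)/n = 3887 − 3747.45 = 139.55
Syy = Σy² − (Σy)²/n = 1855.88 − 1812.02 = 43.86
R² = Sxy²/(Sxx·Syy) = (139.55)²/(522.875·43.86) = 0.849167

0.849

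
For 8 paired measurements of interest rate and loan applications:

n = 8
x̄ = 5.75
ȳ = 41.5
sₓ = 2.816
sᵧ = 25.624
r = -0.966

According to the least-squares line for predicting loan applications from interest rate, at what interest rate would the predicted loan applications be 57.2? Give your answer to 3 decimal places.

3.964

b = r · sᵧ/sₓ = -0.966 · 25.624/2.816 = -8.790051
a = ȳ − b·x̄ = 41.5 − (-8.790051)·5.75 = 92.042794
Set a + b·x = 57.2: x = (57.2 − 92.042794) / (-8.790051) = 3.963890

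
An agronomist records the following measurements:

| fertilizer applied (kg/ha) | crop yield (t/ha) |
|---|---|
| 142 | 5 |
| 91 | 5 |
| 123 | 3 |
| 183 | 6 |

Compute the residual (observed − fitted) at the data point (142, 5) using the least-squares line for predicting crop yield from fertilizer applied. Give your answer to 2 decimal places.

n = 4, Σx = 539, Σy = 19, Σxy = 2632, Σx² = 77063
Sxx = Σx² − (Σx)²/n = 77063 − 72630.25 = 4432.75
Sxy = Σxy − (Σx)(Σy)/n = 2632 − 2560.25 = 71.75
b = Sxy/Sxx = 71.75/4432.75 = 0.016186
a = ȳ − b·x̄ = 4.75 − 0.016186·134.75 = 2.568891
ŷ(142) = 2.568891 + 0.016186·142 = 4.867351
residual = y − ŷ = 5 − 4.867351 = 0.132649

0.13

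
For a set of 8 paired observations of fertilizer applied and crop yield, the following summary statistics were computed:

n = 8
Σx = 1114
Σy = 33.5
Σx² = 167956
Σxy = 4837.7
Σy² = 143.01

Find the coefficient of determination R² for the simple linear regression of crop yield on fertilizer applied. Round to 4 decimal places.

Sxx = Σx² − (Σx)²/n = 167956 − 155124.5 = 12831.5
Sxy = Σxy − (Σx)(Σy)/n = 4837.7 − 4664.875 = 172.825
Syy = Σy² − (Σy)²/n = 143.01 − 140.28125 = 2.72875
R² = Sxy²/(Sxx·Syy) = (172.825)²/(12831.5·2.72875) = 0.853045

0.8530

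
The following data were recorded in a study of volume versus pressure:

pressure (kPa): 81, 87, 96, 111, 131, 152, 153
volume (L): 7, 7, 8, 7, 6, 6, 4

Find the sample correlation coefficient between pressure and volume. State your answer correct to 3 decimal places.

n = 7, Σx = 811, Σy = 45, Σxy = 5031, Σx² = 99341, Σy² = 299
Sxx = Σx² − (Σx)²/n = 99341 − 93960.142857 = 5380.857143
Sxy = Σxy − (Σx)(Σy)/n = 5031 − 5213.571429 = -182.571429
Syy = Σy² − (Σy)²/n = 299 − 289.285714 = 9.714286
r = Sxy/√(Sxx·Syy) = -182.571429/√(52271.183673) = -182.571429/228.628921 = -0.798549

-0.799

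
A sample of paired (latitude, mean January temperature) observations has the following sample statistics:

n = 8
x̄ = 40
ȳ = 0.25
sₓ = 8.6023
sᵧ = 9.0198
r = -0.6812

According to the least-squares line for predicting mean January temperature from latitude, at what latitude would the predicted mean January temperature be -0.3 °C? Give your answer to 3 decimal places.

40.770

b = r · sᵧ/sₓ = -0.6812 · 9.0198/8.6023 = -0.714261
a = ȳ − b·x̄ = 0.25 − (-0.714261)·40 = 28.820442
Set a + b·x = -0.3: x = (-0.3 − 28.820442) / (-0.714261) = 40.770027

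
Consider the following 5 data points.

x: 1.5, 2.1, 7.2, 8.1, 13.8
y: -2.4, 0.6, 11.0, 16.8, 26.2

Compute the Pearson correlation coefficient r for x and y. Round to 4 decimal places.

n = 5, Σx = 32.7, Σy = 52.2, Σxy = 574.5, Σx² = 314.55, Σy² = 1095.8
Sxx = Σx² − (Σx)²/n = 314.55 − 213.858 = 100.692
Sxy = Σxy − (Σx)(Σy)/n = 574.5 − 341.388 = 233.112
Syy = Σy² − (Σy)²/n = 1095.8 − 544.968 = 550.832
r = Sxy/√(Sxx·Syy) = 233.112/√(55464.375744) = 233.112/235.508759 = 0.989823

0.9898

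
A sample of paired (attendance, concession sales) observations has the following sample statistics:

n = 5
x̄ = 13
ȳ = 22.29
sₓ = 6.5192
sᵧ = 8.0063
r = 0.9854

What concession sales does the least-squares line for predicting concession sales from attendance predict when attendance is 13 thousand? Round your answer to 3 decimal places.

b = r · sᵧ/sₓ = 0.9854 · 8.0063/6.5192 = 1.210180
a = ȳ − b·x̄ = 22.29 − 1.210180·13 = 6.557655
ŷ(13) = a + b·13 = 6.557655 + 1.210180·13 = 22.29

22.290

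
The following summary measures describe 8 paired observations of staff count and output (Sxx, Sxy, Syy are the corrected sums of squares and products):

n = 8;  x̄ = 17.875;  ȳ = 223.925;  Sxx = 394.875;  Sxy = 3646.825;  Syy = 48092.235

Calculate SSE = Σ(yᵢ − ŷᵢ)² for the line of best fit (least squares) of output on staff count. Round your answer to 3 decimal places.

14412.380

b = Sxy/Sxx = 3646.825/394.875 = 9.235391
SSE = Syy − b·Sxy = 48092.235 − 9.235391·3646.825 = 14412.380412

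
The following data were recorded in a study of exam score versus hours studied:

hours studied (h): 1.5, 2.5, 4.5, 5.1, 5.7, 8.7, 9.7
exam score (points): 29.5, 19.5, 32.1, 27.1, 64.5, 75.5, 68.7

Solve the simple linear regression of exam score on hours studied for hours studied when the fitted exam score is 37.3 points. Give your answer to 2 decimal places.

n = 7, Σx = 37.7, Σy = 316.9, Σxy = 2066.55, Σx² = 257.03
Sxx = Σx² − (Σx)²/n = 257.03 − 203.041429 = 53.988571
Sxy = Σxy − (Σx)(Σy)/n = 2066.55 − 1706.732857 = 359.817143
b = Sxy/Sxx = 359.817143/53.988571 = 6.664691
a = ȳ − b·x̄ = 45.271429 − 6.664691·5.385714 = 9.377307
Set a + b·x = 37.3: x = (37.3 − 9.377307) / 6.664691 = 4.189646

4.19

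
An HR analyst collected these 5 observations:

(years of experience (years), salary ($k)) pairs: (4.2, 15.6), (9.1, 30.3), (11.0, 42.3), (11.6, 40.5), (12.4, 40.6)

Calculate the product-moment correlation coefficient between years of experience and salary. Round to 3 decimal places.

0.976

n = 5, Σx = 48.3, Σy = 169.3, Σxy = 1779.79, Σx² = 509.77, Σy² = 6239.35
Sxx = Σx² − (Σx)²/n = 509.77 − 466.578 = 43.192
Sxy = Σxy − (Σx)(Σy)/n = 1779.79 − 1635.438 = 144.352
Syy = Σy² − (Σy)²/n = 6239.35 − 5732.498 = 506.852
r = Sxy/√(Sxx·Syy) = 144.352/√(21891.951584) = 144.352/147.959290 = 0.975620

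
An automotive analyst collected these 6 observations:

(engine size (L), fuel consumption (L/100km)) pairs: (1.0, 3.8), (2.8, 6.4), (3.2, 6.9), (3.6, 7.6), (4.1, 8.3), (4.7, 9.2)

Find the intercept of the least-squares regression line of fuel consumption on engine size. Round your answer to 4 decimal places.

2.3159

n = 6, Σx = 19.4, Σy = 42.2, Σxy = 148.43, Σx² = 70.94
Sxx = Σx² − (Σx)²/n = 70.94 − 62.726667 = 8.213333
Sxy = Σxy − (Σx)(Σy)/n = 148.43 − 136.446667 = 11.983333
b = Sxy/Sxx = 11.983333/8.213333 = 1.459010
a = ȳ − b·x̄ = 7.033333 − 1.459010·3.233333 = 2.315869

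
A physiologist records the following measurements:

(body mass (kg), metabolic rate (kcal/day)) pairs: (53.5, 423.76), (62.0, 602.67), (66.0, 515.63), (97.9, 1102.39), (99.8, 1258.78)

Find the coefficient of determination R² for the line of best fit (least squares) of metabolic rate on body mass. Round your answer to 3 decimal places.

n = 5, Σx = 379.2, Σy = 3903.23, Σxy = 327618.505, Σx² = 30606.7, Σy² = 3608448.7639
Sxx = Σx² − (Σx)²/n = 30606.7 − 28758.528 = 1848.172
Sxy = Σxy − (Σx)(Σy)/n = 327618.505 − 296020.9632 = 31597.5418
Syy = Σy² − (Σy)²/n = 3608448.7639 − 3047040.88658 = 561407.87732
R² = Sxy²/(Sxx·Syy) = (31597.5418)²/(1848.172·561407.87732) = 0.962245

0.962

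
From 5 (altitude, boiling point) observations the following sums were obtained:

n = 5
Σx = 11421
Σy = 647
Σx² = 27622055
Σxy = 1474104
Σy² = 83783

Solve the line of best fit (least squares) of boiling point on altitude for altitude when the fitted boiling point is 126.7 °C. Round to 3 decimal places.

3381.979

Sxx = Σx² − (Σx)²/n = 27622055 − 26087848.2 = 1534206.8
Sxy = Σxy − (Σx)(Σy)/n = 1474104 − 1477877.4 = -3773.4
b = Sxy/Sxx = -3773.4/1534206.8 = -0.002460
a = ȳ − b·x̄ = 129.4 − (-0.002460)·2284.2 = 135.018017
Set a + b·x = 126.7: x = (126.7 − 135.018017) / (-0.002460) = 3381.978757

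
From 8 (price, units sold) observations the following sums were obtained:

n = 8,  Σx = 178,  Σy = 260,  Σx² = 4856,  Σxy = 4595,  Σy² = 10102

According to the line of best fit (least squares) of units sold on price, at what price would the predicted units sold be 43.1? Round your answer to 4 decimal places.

Sxx = Σx² − (Σx)²/n = 4856 − 3960.5 = 895.5
Sxy = Σxy − (Σx)(Σy)/n = 4595 − 5785 = -1190
b = Sxy/Sxx = -1190/895.5 = -1.328867
a = ȳ − b·x̄ = 32.5 − (-1.328867)·22.25 = 62.067281
Set a + b·x = 43.1: x = (43.1 − 62.067281) / (-1.328867) = 14.273277

14.2733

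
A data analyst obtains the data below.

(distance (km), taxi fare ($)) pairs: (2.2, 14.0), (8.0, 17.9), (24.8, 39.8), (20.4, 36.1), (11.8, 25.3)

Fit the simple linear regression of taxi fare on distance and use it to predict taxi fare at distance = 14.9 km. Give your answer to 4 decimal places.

n = 5, Σx = 67.2, Σy = 133.1, Σxy = 2196.02, Σx² = 1239.28
Sxx = Σx² − (Σx)²/n = 1239.28 − 903.168 = 336.112
Sxy = Σxy − (Σx)(Σy)/n = 2196.02 − 1788.864 = 407.156
b = Sxy/Sxx = 407.156/336.112 = 1.211370
a = ȳ − b·x̄ = 26.62 − 1.211370·13.44 = 10.339187
ŷ(14.9) = a + b·14.9 = 10.339187 + 1.211370·14.9 = 28.388600

28.3886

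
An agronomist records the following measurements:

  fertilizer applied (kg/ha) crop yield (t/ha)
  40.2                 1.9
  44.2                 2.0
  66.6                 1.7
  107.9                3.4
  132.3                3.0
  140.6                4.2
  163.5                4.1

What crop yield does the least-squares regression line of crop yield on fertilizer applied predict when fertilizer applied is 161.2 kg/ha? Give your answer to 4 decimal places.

n = 7, Σx = 695.3, Σy = 20.3, Σxy = 2302.63, Σx² = 83651.55
Sxx = Σx² − (Σx)²/n = 83651.55 − 69063.155714 = 14588.394286
Sxy = Σxy − (Σx)(Σy)/n = 2302.63 − 2016.37 = 286.26
b = Sxy/Sxx = 286.26/14588.394286 = 0.019622
a = ȳ − b·x̄ = 2.9 − 0.019622·99.328571 = 0.950930
ŷ(161.2) = a + b·161.2 = 0.950930 + 0.019622·161.2 = 4.114069

4.1141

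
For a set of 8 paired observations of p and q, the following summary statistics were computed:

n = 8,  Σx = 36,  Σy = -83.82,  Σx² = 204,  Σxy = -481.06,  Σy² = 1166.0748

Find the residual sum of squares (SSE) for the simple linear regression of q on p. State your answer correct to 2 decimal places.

Sxx = Σx² − (Σx)²/n = 204 − 162 = 42
Sxy = Σxy − (Σx)(Σy)/n = -481.06 − (-377.19) = -103.87
Syy = Σy² − (Σy)²/n = 1166.0748 − 878.22405 = 287.85075
b = Sxy/Sxx = -103.87/42 = -2.473095
SSE = Syy − b·Sxy = 287.85075 − (-2.473095)·(-103.87) = 30.970348

30.97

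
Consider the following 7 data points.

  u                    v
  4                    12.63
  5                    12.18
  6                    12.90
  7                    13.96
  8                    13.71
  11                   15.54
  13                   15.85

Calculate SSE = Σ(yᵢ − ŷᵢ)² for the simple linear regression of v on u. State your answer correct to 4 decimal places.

0.8249

n = 7, Σx = 54, Σy = 96.77, Σxy = 773.21, Σx² = 480, Σy² = 1349.8391
Sxx = Σx² − (Σx)²/n = 480 − 416.571429 = 63.428571
Sxy = Σxy − (Σx)(Σy)/n = 773.21 − 746.511429 = 26.698571
Syy = Σy² − (Σy)²/n = 1349.8391 − 1337.776129 = 12.062971
b = Sxy/Sxx = 26.698571/63.428571 = 0.420923
SSE = Syy − b·Sxy = 12.062971 − 0.420923·26.698571 = 0.824917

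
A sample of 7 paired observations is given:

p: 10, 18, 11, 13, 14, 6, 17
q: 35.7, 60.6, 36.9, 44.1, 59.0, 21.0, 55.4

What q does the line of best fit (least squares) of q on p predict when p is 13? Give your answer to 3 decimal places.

45.625

n = 7, Σx = 89, Σy = 312.7, Σxy = 4320.8, Σx² = 1235
Sxx = Σx² − (Σx)²/n = 1235 − 1131.571429 = 103.428571
Sxy = Σxy − (Σx)(Σy)/n = 4320.8 − 3975.757143 = 345.042857
b = Sxy/Sxx = 345.042857/103.428571 = 3.336050
a = ȳ − b·x̄ = 44.671429 − 3.336050·12.714286 = 2.255939
ŷ(13) = a + b·13 = 2.255939 + 3.336050·13 = 45.624586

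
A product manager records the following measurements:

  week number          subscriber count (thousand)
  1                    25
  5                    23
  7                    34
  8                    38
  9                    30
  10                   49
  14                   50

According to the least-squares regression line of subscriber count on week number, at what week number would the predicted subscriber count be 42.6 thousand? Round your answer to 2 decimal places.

10.87

n = 7, Σx = 54, Σy = 249, Σxy = 2142, Σx² = 516
Sxx = Σx² − (Σx)²/n = 516 − 416.571429 = 99.428571
Sxy = Σxy − (Σx)(Σy)/n = 2142 − 1920.857143 = 221.142857
b = Sxy/Sxx = 221.142857/99.428571 = 2.224138
a = ȳ − b·x̄ = 35.571429 − 2.224138·7.714286 = 18.413793
Set a + b·x = 42.6: x = (42.6 − 18.413793) / 2.224138 = 10.874419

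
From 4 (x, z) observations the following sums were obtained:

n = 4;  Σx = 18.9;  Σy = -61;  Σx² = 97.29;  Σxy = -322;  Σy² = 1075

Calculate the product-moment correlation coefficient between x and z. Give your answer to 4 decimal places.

-0.9933

Sxx = Σx² − (Σx)²/n = 97.29 − 89.3025 = 7.9875
Sxy = Σxy − (Σx)(Σy)/n = -322 − (-288.225) = -33.775
Syy = Σy² − (Σy)²/n = 1075 − 930.25 = 144.75
r = Sxy/√(Sxx·Syy) = -33.775/√(1156.190625) = -33.775/34.002803 = -0.993300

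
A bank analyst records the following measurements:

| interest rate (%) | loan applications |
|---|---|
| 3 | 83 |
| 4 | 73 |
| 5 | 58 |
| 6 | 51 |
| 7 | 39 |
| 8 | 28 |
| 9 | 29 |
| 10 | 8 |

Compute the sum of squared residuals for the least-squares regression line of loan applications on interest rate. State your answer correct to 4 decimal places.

n = 8, Σx = 52, Σy = 369, Σxy = 1975, Σx² = 380, Σy² = 21393
Sxx = Σx² − (Σx)²/n = 380 − 338 = 42
Sxy = Σxy − (Σx)(Σy)/n = 1975 − 2398.5 = -423.5
Syy = Σy² − (Σy)²/n = 21393 − 17020.125 = 4372.875
b = Sxy/Sxx = -423.5/42 = -10.083333
SSE = Syy − b·Sxy = 4372.875 − (-10.083333)·(-423.5) = 102.583333

102.5833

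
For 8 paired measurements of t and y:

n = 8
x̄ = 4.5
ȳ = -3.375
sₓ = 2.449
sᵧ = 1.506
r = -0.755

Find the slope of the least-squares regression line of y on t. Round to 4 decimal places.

-0.4643

b = r · sᵧ/sₓ = -0.755 · 1.506/2.449 = -0.464283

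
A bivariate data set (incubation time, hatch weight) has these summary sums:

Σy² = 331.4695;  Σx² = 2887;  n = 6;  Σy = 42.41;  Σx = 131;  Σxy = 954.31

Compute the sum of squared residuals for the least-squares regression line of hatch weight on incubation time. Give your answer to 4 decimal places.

Sxx = Σx² − (Σx)²/n = 2887 − 2860.166667 = 26.833333
Sxy = Σxy − (Σx)(Σy)/n = 954.31 − 925.951667 = 28.358333
Syy = Σy² − (Σy)²/n = 331.4695 − 299.768017 = 31.701483
b = Sxy/Sxx = 28.358333/26.833333 = 1.056832
SSE = Syy − b·Sxy = 31.701483 − 1.056832·28.358333 = 1.731481

1.7315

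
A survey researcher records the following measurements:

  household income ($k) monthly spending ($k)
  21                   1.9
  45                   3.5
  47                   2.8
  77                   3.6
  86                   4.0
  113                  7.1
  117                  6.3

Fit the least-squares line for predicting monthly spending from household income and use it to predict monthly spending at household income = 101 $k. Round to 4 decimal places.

n = 7, Σx = 506, Σy = 29.2, Σxy = 2489.6, Σx² = 44458
Sxx = Σx² − (Σx)²/n = 44458 − 36576.571429 = 7881.428571
Sxy = Σxy − (Σx)(Σy)/n = 2489.6 − 2110.742857 = 378.857143
b = Sxy/Sxx = 378.857143/7881.428571 = 0.048070
a = ȳ − b·x̄ = 4.171429 − 0.048070·72.285714 = 0.696683
ŷ(101) = a + b·101 = 0.696683 + 0.048070·101 = 5.551713

5.5517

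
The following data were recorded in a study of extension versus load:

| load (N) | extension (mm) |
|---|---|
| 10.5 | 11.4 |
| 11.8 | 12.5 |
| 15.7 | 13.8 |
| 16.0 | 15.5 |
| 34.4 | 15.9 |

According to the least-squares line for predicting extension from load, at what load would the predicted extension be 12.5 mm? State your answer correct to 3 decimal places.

n = 5, Σx = 88.4, Σy = 69.1, Σxy = 1278.82, Σx² = 1935.34
Sxx = Σx² − (Σx)²/n = 1935.34 − 1562.912 = 372.428
Sxy = Σxy − (Σx)(Σy)/n = 1278.82 − 1221.688 = 57.132
b = Sxy/Sxx = 57.132/372.428 = 0.153404
a = ȳ − b·x̄ = 13.82 − 0.153404·17.68 = 11.107815
Set a + b·x = 12.5: x = (12.5 − 11.107815) / 0.153404 = 9.075278

9.075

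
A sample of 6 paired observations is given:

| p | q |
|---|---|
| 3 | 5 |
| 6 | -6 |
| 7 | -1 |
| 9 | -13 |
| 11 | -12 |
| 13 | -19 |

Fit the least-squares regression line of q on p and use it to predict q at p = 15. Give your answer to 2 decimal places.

-23.30

n = 6, Σx = 49, Σy = -46, Σxy = -524, Σx² = 465
Sxx = Σx² − (Σx)²/n = 465 − 400.166667 = 64.833333
Sxy = Σxy − (Σx)(Σy)/n = -524 − (-375.666667) = -148.333333
b = Sxy/Sxx = -148.333333/64.833333 = -2.287918
a = ȳ − b·x̄ = -7.666667 − (-2.287918)·8.166667 = 11.017995
ŷ(15) = a + b·15 = 11.017995 + (-2.287918)·15 = -23.300771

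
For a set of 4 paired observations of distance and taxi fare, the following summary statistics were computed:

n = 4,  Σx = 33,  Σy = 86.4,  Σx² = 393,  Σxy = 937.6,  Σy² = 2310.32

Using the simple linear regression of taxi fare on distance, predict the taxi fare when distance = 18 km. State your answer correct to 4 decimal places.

Sxx = Σx² − (Σx)²/n = 393 − 272.25 = 120.75
Sxy = Σxy − (Σx)(Σy)/n = 937.6 − 712.8 = 224.8
b = Sxy/Sxx = 224.8/120.75 = 1.861698
a = ȳ − b·x̄ = 21.6 − 1.861698·8.25 = 6.240994
ŷ(18) = a + b·18 = 6.240994 + 1.861698·18 = 39.751553

39.7516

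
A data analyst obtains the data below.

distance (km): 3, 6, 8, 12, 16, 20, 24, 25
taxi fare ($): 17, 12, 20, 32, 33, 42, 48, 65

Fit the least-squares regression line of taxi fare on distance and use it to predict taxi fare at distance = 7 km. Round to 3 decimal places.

19.009

n = 8, Σx = 114, Σy = 269, Σxy = 4812, Σx² = 2110
Sxx = Σx² − (Σx)²/n = 2110 − 1624.5 = 485.5
Sxy = Σxy − (Σx)(Σy)/n = 4812 − 3833.25 = 978.75
b = Sxy/Sxx = 978.75/485.5 = 2.015963
a = ȳ − b·x̄ = 33.625 − 2.015963·14.25 = 4.897528
ŷ(7) = a + b·7 = 4.897528 + 2.015963·7 = 19.009269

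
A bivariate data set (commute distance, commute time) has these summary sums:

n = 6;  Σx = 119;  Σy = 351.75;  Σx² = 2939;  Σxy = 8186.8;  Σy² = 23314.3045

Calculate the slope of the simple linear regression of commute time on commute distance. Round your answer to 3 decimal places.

Sxx = Σx² − (Σx)²/n = 2939 − 2360.166667 = 578.833333
Sxy = Σxy − (Σx)(Σy)/n = 8186.8 − 6976.375 = 1210.425
b = Sxy/Sxx = 1210.425/578.833333 = 2.091146

2.091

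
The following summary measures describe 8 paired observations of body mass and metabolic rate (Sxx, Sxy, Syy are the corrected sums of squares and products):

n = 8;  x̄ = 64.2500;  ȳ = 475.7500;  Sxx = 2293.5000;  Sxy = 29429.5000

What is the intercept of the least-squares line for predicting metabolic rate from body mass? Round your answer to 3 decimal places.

-348.687

b = Sxy/Sxx = 29429.5/2293.5 = 12.831698
a = ȳ − b·x̄ = 475.75 − 12.831698·64.25 = -348.686614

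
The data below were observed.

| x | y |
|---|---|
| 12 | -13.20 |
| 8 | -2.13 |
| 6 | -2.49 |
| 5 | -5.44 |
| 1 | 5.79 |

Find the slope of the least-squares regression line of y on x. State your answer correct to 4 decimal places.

n = 5, Σx = 32, Σy = -17.47, Σxy = -211.79, Σx² = 270
Sxx = Σx² − (Σx)²/n = 270 − 204.8 = 65.2
Sxy = Σxy − (Σx)(Σy)/n = -211.79 − (-111.808) = -99.982
b = Sxy/Sxx = -99.982/65.2 = -1.533466

-1.5335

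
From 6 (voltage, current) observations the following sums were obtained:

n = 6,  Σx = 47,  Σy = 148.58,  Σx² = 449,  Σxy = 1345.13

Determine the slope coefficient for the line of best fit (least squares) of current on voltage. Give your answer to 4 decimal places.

Sxx = Σx² − (Σx)²/n = 449 − 368.166667 = 80.833333
Sxy = Σxy − (Σx)(Σy)/n = 1345.13 − 1163.876667 = 181.253333
b = Sxy/Sxx = 181.253333/80.833333 = 2.242309

2.2423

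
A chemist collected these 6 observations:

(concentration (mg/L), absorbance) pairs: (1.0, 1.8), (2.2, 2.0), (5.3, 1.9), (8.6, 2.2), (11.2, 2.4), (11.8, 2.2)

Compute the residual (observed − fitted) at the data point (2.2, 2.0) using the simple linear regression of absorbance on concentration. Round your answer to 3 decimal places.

0.109

n = 6, Σx = 40.1, Σy = 12.5, Σxy = 88.03, Σx² = 372.57
Sxx = Σx² − (Σx)²/n = 372.57 − 268.001667 = 104.568333
Sxy = Σxy − (Σx)(Σy)/n = 88.03 − 83.541667 = 4.488333
b = Sxy/Sxx = 4.488333/104.568333 = 0.042922
a = ȳ − b·x̄ = 2.083333 − 0.042922·6.683333 = 1.796468
ŷ(2.2) = 1.796468 + 0.042922·2.2 = 1.890897
residual = y − ŷ = 2.0 − 1.890897 = 0.109103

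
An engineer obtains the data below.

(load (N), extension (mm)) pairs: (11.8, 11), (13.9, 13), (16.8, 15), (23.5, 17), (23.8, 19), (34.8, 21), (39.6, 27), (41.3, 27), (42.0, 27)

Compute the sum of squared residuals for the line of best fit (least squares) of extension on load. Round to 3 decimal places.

n = 9, Σx = 247.5, Σy = 177, Σxy = 5463.3, Σx² = 7982.27, Σy² = 3793
Sxx = Σx² − (Σx)²/n = 7982.27 − 6806.25 = 1176.02
Sxy = Σxy − (Σx)(Σy)/n = 5463.3 − 4867.5 = 595.8
Syy = Σy² − (Σy)²/n = 3793 − 3481 = 312
b = Sxy/Sxx = 595.8/1176.02 = 0.506624
SSE = Syy − b·Sxy = 312 − 0.506624·595.8 = 10.153399

10.153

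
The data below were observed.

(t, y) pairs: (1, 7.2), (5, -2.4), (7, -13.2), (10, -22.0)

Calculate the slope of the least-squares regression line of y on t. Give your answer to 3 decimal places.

-3.331

n = 4, Σx = 23, Σy = -30.4, Σxy = -317.2, Σx² = 175
Sxx = Σx² − (Σx)²/n = 175 − 132.25 = 42.75
Sxy = Σxy − (Σx)(Σy)/n = -317.2 − (-174.8) = -142.4
b = Sxy/Sxx = -142.4/42.75 = -3.330994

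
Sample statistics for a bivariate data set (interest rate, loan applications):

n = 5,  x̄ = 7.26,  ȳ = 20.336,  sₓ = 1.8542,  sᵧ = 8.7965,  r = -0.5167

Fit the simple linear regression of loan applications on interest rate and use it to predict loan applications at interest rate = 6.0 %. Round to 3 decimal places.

b = r · sᵧ/sₓ = -0.5167 · 8.7965/1.8542 = -2.451274
a = ȳ − b·x̄ = 20.336 − (-2.451274)·7.26 = 38.132246
ŷ(6.0) = a + b·6.0 = 38.132246 + (-2.451274)·6 = 23.424605

23.425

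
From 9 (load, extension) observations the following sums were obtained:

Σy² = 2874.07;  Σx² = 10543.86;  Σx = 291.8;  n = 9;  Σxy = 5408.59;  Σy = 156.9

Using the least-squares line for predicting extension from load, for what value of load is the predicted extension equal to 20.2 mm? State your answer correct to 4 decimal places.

41.7412

Sxx = Σx² − (Σx)²/n = 10543.86 − 9460.804444 = 1083.055556
Sxy = Σxy − (Σx)(Σy)/n = 5408.59 − 5087.046667 = 321.543333
b = Sxy/Sxx = 321.543333/1083.055556 = 0.296885
a = ȳ − b·x̄ = 17.433333 − 0.296885·32.422222 = 7.807650
Set a + b·x = 20.2: x = (20.2 − 7.807650) / 0.296885 = 41.741195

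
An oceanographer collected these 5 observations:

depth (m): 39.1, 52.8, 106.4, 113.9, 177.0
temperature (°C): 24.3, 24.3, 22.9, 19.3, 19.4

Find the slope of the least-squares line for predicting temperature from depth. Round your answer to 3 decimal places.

n = 5, Σx = 489.2, Σy = 110.2, Σxy = 10301.8, Σx² = 59939.82
Sxx = Σx² − (Σx)²/n = 59939.82 − 47863.328 = 12076.492
Sxy = Σxy − (Σx)(Σy)/n = 10301.8 − 10781.968 = -480.168
b = Sxy/Sxx = -480.168/12076.492 = -0.039761

-0.040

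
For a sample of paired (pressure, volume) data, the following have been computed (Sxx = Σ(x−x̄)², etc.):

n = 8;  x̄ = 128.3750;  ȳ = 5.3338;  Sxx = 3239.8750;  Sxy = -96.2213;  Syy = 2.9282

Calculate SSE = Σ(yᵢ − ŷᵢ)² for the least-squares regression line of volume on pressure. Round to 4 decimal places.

0.0705

b = Sxy/Sxx = -96.2213/3239.875 = -0.029699
SSE = Syy − b·Sxy = 2.9282 − (-0.029699)·(-96.2213) = 0.070516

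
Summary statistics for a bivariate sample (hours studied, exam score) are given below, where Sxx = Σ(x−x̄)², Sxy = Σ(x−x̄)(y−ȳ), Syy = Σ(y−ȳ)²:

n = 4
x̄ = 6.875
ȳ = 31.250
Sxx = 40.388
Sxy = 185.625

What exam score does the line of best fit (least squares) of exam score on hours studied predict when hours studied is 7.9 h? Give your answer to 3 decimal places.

35.961

b = Sxy/Sxx = 185.625/40.388 = 4.596043
a = ȳ − b·x̄ = 31.25 − 4.596043·6.875 = -0.347798
ŷ(7.9) = a + b·7.9 = -0.347798 + 4.596043·7.9 = 35.960944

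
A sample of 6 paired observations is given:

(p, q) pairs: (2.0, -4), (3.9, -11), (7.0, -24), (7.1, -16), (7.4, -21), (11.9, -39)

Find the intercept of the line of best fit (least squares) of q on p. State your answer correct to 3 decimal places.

3.444

n = 6, Σx = 39.3, Σy = -115, Σxy = -952, Σx² = 314.99
Sxx = Σx² − (Σx)²/n = 314.99 − 257.415 = 57.575
Sxy = Σxy − (Σx)(Σy)/n = -952 − (-753.25) = -198.75
b = Sxy/Sxx = -198.75/57.575 = -3.452019
a = ȳ − b·x̄ = -19.166667 − (-3.452019)·6.55 = 3.444058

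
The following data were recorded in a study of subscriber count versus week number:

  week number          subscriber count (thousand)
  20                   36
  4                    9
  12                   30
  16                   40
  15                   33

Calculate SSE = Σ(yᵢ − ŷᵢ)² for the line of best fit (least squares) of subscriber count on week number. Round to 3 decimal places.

84.384

n = 5, Σx = 67, Σy = 148, Σxy = 2251, Σx² = 1041, Σy² = 4966
Sxx = Σx² − (Σx)²/n = 1041 − 897.8 = 143.2
Sxy = Σxy − (Σx)(Σy)/n = 2251 − 1983.2 = 267.8
Syy = Σy² − (Σy)²/n = 4966 − 4380.8 = 585.2
b = Sxy/Sxx = 267.8/143.2 = 1.870112
SSE = Syy − b·Sxy = 585.2 − 1.870112·267.8 = 84.384078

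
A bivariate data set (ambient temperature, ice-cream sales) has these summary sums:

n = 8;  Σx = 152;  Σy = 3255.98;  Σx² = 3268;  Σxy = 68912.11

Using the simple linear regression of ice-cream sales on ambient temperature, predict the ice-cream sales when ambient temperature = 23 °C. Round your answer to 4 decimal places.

Sxx = Σx² − (Σx)²/n = 3268 − 2888 = 380
Sxy = Σxy − (Σx)(Σy)/n = 68912.11 − 61863.62 = 7048.49
b = Sxy/Sxx = 7048.49/380 = 18.548658
a = ȳ − b·x̄ = 406.9975 − 18.548658·19 = 54.573
ŷ(23) = a + b·23 = 54.573 + 18.548658·23 = 481.192132

481.1921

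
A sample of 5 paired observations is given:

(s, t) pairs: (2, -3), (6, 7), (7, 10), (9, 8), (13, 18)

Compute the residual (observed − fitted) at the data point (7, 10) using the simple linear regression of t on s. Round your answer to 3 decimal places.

n = 5, Σx = 37, Σy = 40, Σxy = 412, Σx² = 339
Sxx = Σx² − (Σx)²/n = 339 − 273.8 = 65.2
Sxy = Σxy − (Σx)(Σy)/n = 412 − 296 = 116
b = Sxy/Sxx = 116/65.2 = 1.779141
a = ȳ − b·x̄ = 8 − 1.779141·7.4 = -5.165644
ŷ(7) = -5.165644 + 1.779141·7 = 7.288344
residual = y − ŷ = 10 − 7.288344 = 2.711656

2.712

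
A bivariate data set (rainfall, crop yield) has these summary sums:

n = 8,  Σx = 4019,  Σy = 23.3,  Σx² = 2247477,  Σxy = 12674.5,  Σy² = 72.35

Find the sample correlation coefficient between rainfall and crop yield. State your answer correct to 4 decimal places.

0.9571

Sxx = Σx² − (Σx)²/n = 2247477 − 2019045.125 = 228431.875
Sxy = Σxy − (Σx)(Σy)/n = 12674.5 − 11705.3375 = 969.1625
Syy = Σy² − (Σy)²/n = 72.35 − 67.86125 = 4.48875
r = Sxy/√(Sxx·Syy) = 969.1625/√(1025373.578906) = 969.1625/1012.607317 = 0.957096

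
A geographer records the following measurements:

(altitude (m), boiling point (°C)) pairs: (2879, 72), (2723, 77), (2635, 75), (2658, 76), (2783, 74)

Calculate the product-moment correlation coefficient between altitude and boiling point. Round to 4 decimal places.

n = 5, Σx = 13678, Σy = 374, Σxy = 1022534, Σx² = 37456648, Σy² = 27990
Sxx = Σx² − (Σx)²/n = 37456648 − 37417536.8 = 39111.2
Sxy = Σxy − (Σx)(Σy)/n = 1022534 − 1023114.4 = -580.4
Syy = Σy² − (Σy)²/n = 27990 − 27975.2 = 14.8
r = Sxy/√(Sxx·Syy) = -580.4/√(578845.76) = -580.4/760.819138 = -0.762862

-0.7629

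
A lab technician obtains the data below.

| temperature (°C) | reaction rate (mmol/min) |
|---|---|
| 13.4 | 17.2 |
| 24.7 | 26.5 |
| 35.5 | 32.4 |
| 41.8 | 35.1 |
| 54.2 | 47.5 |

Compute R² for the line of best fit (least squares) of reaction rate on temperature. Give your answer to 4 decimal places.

0.9825

n = 5, Σx = 169.6, Σy = 158.7, Σxy = 6076.91, Σx² = 6734.78, Σy² = 5536.11
Sxx = Σx² − (Σx)²/n = 6734.78 − 5752.832 = 981.948
Sxy = Σxy − (Σx)(Σy)/n = 6076.91 − 5383.104 = 693.806
Syy = Σy² − (Σy)²/n = 5536.11 − 5037.138 = 498.972
R² = Sxy²/(Sxx·Syy) = (693.806)²/(981.948·498.972) = 0.982452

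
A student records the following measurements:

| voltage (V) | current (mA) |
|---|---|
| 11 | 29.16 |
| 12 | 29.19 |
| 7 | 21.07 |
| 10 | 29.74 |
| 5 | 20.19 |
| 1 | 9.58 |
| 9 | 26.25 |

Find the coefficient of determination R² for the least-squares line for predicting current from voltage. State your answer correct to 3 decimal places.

n = 7, Σx = 55, Σy = 165.18, Σxy = 1462.71, Σx² = 521, Σy² = 4219.2492
Sxx = Σx² − (Σx)²/n = 521 − 432.142857 = 88.857143
Sxy = Σxy − (Σx)(Σy)/n = 1462.71 − 1297.842857 = 164.867143
Syy = Σy² − (Σy)²/n = 4219.2492 − 3897.776057 = 321.473143
R² = Sxy²/(Sxx·Syy) = (164.867143)²/(88.857143·321.473143) = 0.951549

0.952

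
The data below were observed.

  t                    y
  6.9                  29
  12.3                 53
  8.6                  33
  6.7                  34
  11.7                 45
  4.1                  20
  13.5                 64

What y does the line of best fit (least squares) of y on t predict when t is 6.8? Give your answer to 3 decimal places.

n = 7, Σx = 63.8, Σy = 278, Σxy = 2836.1, Σx² = 653.7
Sxx = Σx² − (Σx)²/n = 653.7 − 581.491429 = 72.208571
Sxy = Σxy − (Σx)(Σy)/n = 2836.1 − 2533.771429 = 302.328571
b = Sxy/Sxx = 302.328571/72.208571 = 4.186879
a = ȳ − b·x̄ = 39.714286 − 4.186879·9.114286 = 1.553872
ŷ(6.8) = a + b·6.8 = 1.553872 + 4.186879·6.8 = 30.024651

30.025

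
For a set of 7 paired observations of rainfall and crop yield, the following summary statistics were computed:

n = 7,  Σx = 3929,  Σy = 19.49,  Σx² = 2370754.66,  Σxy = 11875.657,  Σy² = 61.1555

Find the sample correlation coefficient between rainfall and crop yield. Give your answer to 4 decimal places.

Sxx = Σx² − (Σx)²/n = 2370754.66 − 2205291.571429 = 165463.088571
Sxy = Σxy − (Σx)(Σy)/n = 11875.657 − 10939.458571 = 936.198429
Syy = Σy² − (Σy)²/n = 61.1555 − 54.265729 = 6.889771
r = Sxy/√(Sxx·Syy) = 936.198429/√(1140002.860123) = 936.198429/1067.709165 = 0.876829

0.8768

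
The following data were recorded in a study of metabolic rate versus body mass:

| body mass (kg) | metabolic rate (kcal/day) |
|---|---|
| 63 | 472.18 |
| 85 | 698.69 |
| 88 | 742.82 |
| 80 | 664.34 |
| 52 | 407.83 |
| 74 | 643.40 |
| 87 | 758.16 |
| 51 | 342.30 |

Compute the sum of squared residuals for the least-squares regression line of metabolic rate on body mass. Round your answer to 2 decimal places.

4159.88

n = 8, Σx = 580, Σy = 4729.72, Σxy = 359887.33, Σx² = 43688, Σy² = 2976515.601
Sxx = Σx² − (Σx)²/n = 43688 − 42050 = 1638
Sxy = Σxy − (Σx)(Σy)/n = 359887.33 − 342904.7 = 16982.63
Syy = Σy² − (Σy)²/n = 2976515.601 − 2796281.4098 = 180234.1912
b = Sxy/Sxx = 16982.63/1638 = 10.367906
SSE = Syy − b·Sxy = 180234.1912 − 10.367906·16982.63 = 4159.880018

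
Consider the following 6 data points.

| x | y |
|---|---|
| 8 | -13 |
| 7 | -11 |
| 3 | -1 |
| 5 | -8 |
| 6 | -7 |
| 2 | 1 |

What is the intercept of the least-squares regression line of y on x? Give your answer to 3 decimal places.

n = 6, Σx = 31, Σy = -39, Σxy = -264, Σx² = 187
Sxx = Σx² − (Σx)²/n = 187 − 160.166667 = 26.833333
Sxy = Σxy − (Σx)(Σy)/n = -264 − (-201.5) = -62.5
b = Sxy/Sxx = -62.5/26.833333 = -2.329193
a = ȳ − b·x̄ = -6.5 − (-2.329193)·5.166667 = 5.534161

5.534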